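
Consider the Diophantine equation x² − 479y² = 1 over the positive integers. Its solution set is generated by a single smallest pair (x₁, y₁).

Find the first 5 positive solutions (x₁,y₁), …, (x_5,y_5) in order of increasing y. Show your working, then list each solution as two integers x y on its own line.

[21; 1,7,1,3,2,21,2,3,1,7,1,42] for √479; ℓ=12 ⇒ convergent index 11
i=0: a=21 ⇒ p=21, q=1
i=1: a=1 ⇒ p=22, q=1
…
i=3: a=1 ⇒ p=197, q=9
…
i=7: a=2 ⇒ p=75879, q=3467
…
i=10: a=7 ⇒ p=2648849, q=121029
i=11: a=1 ⇒ p=2989440, q=136591
fundamental: x₁=2989440, y₁=136591  (since 8936751513600 − 479·18657101281 = 1)
n=2: (2989440,136591)∘(2989440,136591) = (2989440·2989440+479·136591·136591, 2989440·136591+136591·2989440) = (17873503027199,816661198080)
n=3: (17873503027199,816661198080)∘(2989440,136591) = (2989440·17873503027199+479·136591·816661198080, 2989440·816661198080+136591·17873503027199) = (106863529779256567680,4882719303976413809)
n=4: (106863529779256567680,4882719303976413809)∘(2989440,136591) = (2989440·106863529779256567680+479·136591·4882719303976413809, 2989440·4882719303976413809+136591·106863529779256567680) = (638924220926583633867571201,29193192792157684333155840)
n=5: (638924220926583633867571201,29193192792157684333155840)∘(2989440,136591) = (2989440·638924220926583633867571201+479·136591·29193192792157684333155840, 2989440·29193192792157684333155840+136591·638924220926583633867571201) = (3820051246013425493328364845667200,174542596521170852986514812245391)

2989440 136591
17873503027199 816661198080
106863529779256567680 4882719303976413809
638924220926583633867571201 29193192792157684333155840
3820051246013425493328364845667200 174542596521170852986514812245391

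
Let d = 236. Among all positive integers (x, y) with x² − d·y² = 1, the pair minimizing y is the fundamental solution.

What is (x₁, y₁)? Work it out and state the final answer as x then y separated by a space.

√236 = [15; 2,1,3,5,1,6,1,5,3,1,2,30, …], period ℓ=12 (even) → k=11
k=0  a_k=15  p_k/q_k = 15/1
k=1  a_k=2  p_k/q_k = 31/2
…
k=3  a_k=3  p_k/q_k = 169/11
…
k=9  a_k=3  p_k/q_k = 154729/10072
k=10  a_k=1  p_k/q_k = 203535/13249
k=11  a_k=2  p_k/q_k = 561799/36570
fundamental: x₁=561799, y₁=36570  (since 315618116401 − 236·1337364900 = 1)

561799 36570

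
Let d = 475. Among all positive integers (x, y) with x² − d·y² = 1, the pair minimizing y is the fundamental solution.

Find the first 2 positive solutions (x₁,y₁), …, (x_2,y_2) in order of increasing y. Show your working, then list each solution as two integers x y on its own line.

√475 = [21; 1,3,1,6,2,6,1,3,1,42, …], period ℓ=10 (even) → k=9
step 0: (21, 1)  from 21·(1,0) + (0,1)
step 1: (22, 1)  from 1·(21,1) + (1,0)
step 2: (87, 4)  from 3·(22,1) + (21,1)
…
step 4: (741, 34)  from 6·(109,5) + (87,4)
step 5: (1591, 73)  from 2·(741,34) + (109,5)
step 6: (10287, 472)  from 6·(1591,73) + (741,34)
…
step 8: (45921, 2107)  from 3·(11878,545) + (10287,472)
step 9: (57799, 2652)  from 1·(45921,2107) + (11878,545)
(x₁, y₁) = (57799, 2652);  57799² − 475·2652² = 1 ✓
(57799+2652√475)^2 = 6681448801 + 306565896√475

57799 2652
6681448801 306565896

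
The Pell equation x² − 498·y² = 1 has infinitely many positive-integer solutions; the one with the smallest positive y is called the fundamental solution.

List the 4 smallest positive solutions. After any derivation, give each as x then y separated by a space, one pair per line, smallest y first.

179777 8056
64639539457 2896567024
23241404969742401 1041472259739240
8356540122426119709697 374465516875386131936

√498 = [22; 3,6,22,6,3,44, …], period ℓ=6 (even) → k=5
k=0  a_k=22  p_k/q_k = 22/1
k=1  a_k=3  p_k/q_k = 67/3
k=2  a_k=6  p_k/q_k = 424/19
k=3  a_k=22  p_k/q_k = 9395/421
k=4  a_k=6  p_k/q_k = 56794/2545
k=5  a_k=3  p_k/q_k = 179777/8056
(x₁, y₁) = (179777, 8056);  179777² − 498·8056² = 1 ✓
n=2: (179777,8056)∘(179777,8056) = (179777·179777+498·8056·8056, 179777·8056+8056·179777) = (64639539457,2896567024)
n=3: (64639539457,2896567024)∘(179777,8056) = (179777·64639539457+498·8056·2896567024, 179777·2896567024+8056·64639539457) = (23241404969742401,1041472259739240)
n=4: (23241404969742401,1041472259739240)∘(179777,8056) = (179777·23241404969742401+498·8056·1041472259739240, 179777·1041472259739240+8056·23241404969742401) = (8356540122426119709697,374465516875386131936)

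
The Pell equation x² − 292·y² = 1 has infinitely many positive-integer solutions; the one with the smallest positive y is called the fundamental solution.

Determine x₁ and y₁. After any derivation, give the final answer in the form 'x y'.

[17; 11,2,1,3,8,3,1,2,11,34] for √292; ℓ=10 ⇒ convergent index 9
step 0: (17, 1)  from 17·(1,0) + (0,1)
step 1: (188, 11)  from 11·(17,1) + (1,0)
step 2: (393, 23)  from 2·(188,11) + (17,1)
step 3: (581, 34)  from 1·(393,23) + (188,11)
…
step 5: (17669, 1034)  from 8·(2136,125) + (581,34)
step 6: (55143, 3227)  from 3·(17669,1034) + (2136,125)
…
step 8: (200767, 11749)  from 2·(72812,4261) + (55143,3227)
step 9: (2281249, 133500)  from 11·(200767,11749) + (72812,4261)
(x₁, y₁) = (2281249, 133500);  2281249² − 292·133500² = 1 ✓

2281249 133500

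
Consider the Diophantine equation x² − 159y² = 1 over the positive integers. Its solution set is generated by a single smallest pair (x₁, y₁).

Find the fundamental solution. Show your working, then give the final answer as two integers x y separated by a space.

√159 → a₀=12, period (1,1,1,1,3,1,1,1,1,24); ℓ=10 even so k=9
i=0: a=12 ⇒ p=12, q=1
i=1: a=1 ⇒ p=13, q=1
i=2: a=1 ⇒ p=25, q=2
i=3: a=1 ⇒ p=38, q=3
i=4: a=1 ⇒ p=63, q=5
…
i=6: a=1 ⇒ p=290, q=23
i=7: a=1 ⇒ p=517, q=41
i=8: a=1 ⇒ p=807, q=64
i=9: a=1 ⇒ p=1324, q=105
→ (1324, 105).  Check: 1324²=1752976, 159·105²=1752975, difference 1.

1324 105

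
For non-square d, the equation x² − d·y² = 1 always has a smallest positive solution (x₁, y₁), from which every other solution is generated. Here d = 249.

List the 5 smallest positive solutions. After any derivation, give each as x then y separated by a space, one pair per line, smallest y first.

d=249: √d = [15; 1,3,1,1,5,…,3,1,30] (ℓ=16, even), read p_15/q_15
i=0: a=15 ⇒ p=15, q=1
…
i=2: a=3 ⇒ p=63, q=4
…
i=4: a=1 ⇒ p=142, q=9
…
i=6: a=1 ⇒ p=931, q=59
…
i=8: a=10 ⇒ p=36751, q=2329
i=9: a=3 ⇒ p=113835, q=7214
…
i=11: a=5 ⇒ p=866765, q=54929
…
i=14: a=3 ⇒ p=6669699, q=422675
i=15: a=1 ⇒ p=8553815, q=542076
→ (8553815, 542076).  Check: 8553815²=73167751054225, 249·542076²=73167751054224, difference 1.
n=2: (8553815,542076)∘(8553815,542076) = (8553815·8553815+249·542076·542076, 8553815·542076+542076·8553815) = (146335502108449,9273635639880)
n=3: (146335502108449,9273635639880)∘(8553815,542076) = (8553815·146335502108449+249·542076·9273635639880, 8553815·9273635639880+542076·146335502108449) = (2503453625935556812055,158649927281879742324)
n=4: (2503453625935556812055,158649927281879742324)∘(8553815,542076) = (8553815·2503453625935556812055+249·542076·158649927281879742324, 8553815·158649927281879742324+542076·2503453625935556812055) = (42828158354663763449114371201,2714124255465295062538692240)
n=5: (42828158354663763449114371201,2714124255465295062538692240)∘(8553815,542076) = (8553815·42828158354663763449114371201+249·542076·2714124255465295062538692240, 8553815·2714124255465295062538692240+542076·42828158354663763449114371201) = (732688286712993936041346554632551575,46432233536525587120811525646048876)

8553815 542076
146335502108449 9273635639880
2503453625935556812055 158649927281879742324
42828158354663763449114371201 2714124255465295062538692240
732688286712993936041346554632551575 46432233536525587120811525646048876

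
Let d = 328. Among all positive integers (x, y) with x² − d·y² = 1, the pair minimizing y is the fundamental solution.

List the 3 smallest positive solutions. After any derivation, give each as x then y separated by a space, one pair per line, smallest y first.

√328 = [18; 9,36, …], period ℓ=2 (even) → k=1
k=0  a_k=18  p_k/q_k = 18/1
k=1  a_k=9  p_k/q_k = 163/9
(x₁, y₁) = (163, 9);  163² − 328·9² = 1 ✓
k=2:  x_2 = 163·163+328·9·9 = 53137,  y_2 = 163·9+9·163 = 2934
k=3:  x_3 = 163·53137+328·9·2934 = 17322499,  y_3 = 163·2934+9·53137 = 956475

163 9
53137 2934
17322499 956475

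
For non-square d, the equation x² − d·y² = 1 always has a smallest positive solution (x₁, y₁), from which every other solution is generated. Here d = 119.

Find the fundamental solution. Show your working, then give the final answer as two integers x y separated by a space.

120 11

√119 = [10; 1,9,1,20, …], period ℓ=4 (even) → k=3
k=0  a_k=10  p_k/q_k = 10/1
k=1  a_k=1  p_k/q_k = 11/1
k=2  a_k=9  p_k/q_k = 109/10
k=3  a_k=1  p_k/q_k = 120/11
fundamental: x₁=120, y₁=11  (since 14400 − 119·121 = 1)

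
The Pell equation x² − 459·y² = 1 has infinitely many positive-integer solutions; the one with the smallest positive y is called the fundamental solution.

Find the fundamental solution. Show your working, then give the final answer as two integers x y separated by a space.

499850 23331

d=459: √d = [21; 2,2,1,4,21,4,1,2,2,42] (ℓ=10, even), read p_9/q_9
a_0=21:  p_0=21·1+0=21,  q_0=21·0+1=1
a_1=2:  p_1=2·21+1=43,  q_1=2·1+0=2
…
a_4=4:  p_4=4·150+107=707,  q_4=4·7+5=33
a_5=21:  p_5=21·707+150=14997,  q_5=21·33+7=700
a_6=4:  p_6=4·14997+707=60695,  q_6=4·700+33=2833
…
a_8=2:  p_8=2·75692+60695=212079,  q_8=2·3533+2833=9899
a_9=2:  p_9=2·212079+75692=499850,  q_9=2·9899+3533=23331
(x₁, y₁) = (499850, 23331);  499850² − 459·23331² = 1 ✓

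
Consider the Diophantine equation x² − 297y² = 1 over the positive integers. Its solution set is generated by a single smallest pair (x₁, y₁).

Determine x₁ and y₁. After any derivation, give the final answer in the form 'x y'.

d=297: √d = [17; 4,3,1,1,2,1,1,3,4,34] (ℓ=10, even), read p_9/q_9
step 0: (17, 1)  from 17·(1,0) + (0,1)
…
step 3: (293, 17)  from 1·(224,13) + (69,4)
step 4: (517, 30)  from 1·(293,17) + (224,13)
…
step 6: (1844, 107)  from 1·(1327,77) + (517,30)
step 7: (3171, 184)  from 1·(1844,107) + (1327,77)
step 8: (11357, 659)  from 3·(3171,184) + (1844,107)
step 9: (48599, 2820)  from 4·(11357,659) + (3171,184)
(x₁, y₁) = (48599, 2820);  48599² − 297·2820² = 1 ✓

48599 2820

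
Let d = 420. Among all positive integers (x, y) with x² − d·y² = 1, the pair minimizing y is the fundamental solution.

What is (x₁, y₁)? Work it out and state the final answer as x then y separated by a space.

d=420: √d = [20; 2,40] (ℓ=2, even), read p_1/q_1
k=0  a_k=20  p_k/q_k = 20/1
k=1  a_k=2  p_k/q_k = 41/2
fundamental: x₁=41, y₁=2  (since 1681 − 420·4 = 1)

41 2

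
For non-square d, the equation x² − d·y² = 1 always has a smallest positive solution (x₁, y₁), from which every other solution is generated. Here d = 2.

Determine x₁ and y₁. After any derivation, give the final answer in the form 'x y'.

3 2

d=2: √d = [1; 2] (ℓ=1, odd), read p_1/q_1
i=0: a=1 ⇒ p=1, q=1
i=1: a=2 ⇒ p=3, q=2
fundamental: x₁=3, y₁=2  (since 9 − 2·4 = 1)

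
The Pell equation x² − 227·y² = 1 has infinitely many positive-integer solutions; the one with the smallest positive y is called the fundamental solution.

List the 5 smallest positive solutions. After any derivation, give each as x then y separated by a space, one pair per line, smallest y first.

√227 → a₀=15, period (15,30); ℓ=2 even so k=1
k=0  a_k=15  p_k/q_k = 15/1
k=1  a_k=15  p_k/q_k = 226/15
→ (226, 15).  Check: 226²=51076, 227·15²=51075, difference 1.
n=2: (226,15)∘(226,15) = (226·226+227·15·15, 226·15+15·226) = (102151,6780)
n=3: (102151,6780)∘(226,15) = (226·102151+227·15·6780, 226·6780+15·102151) = (46172026,3064545)
n=4: (46172026,3064545)∘(226,15) = (226·46172026+227·15·3064545, 226·3064545+15·46172026) = (20869653601,1385167560)
n=5: (20869653601,1385167560)∘(226,15) = (226·20869653601+227·15·1385167560, 226·1385167560+15·20869653601) = (9433037255626,626092672575)

226 15
102151 6780
46172026 3064545
20869653601 1385167560
9433037255626 626092672575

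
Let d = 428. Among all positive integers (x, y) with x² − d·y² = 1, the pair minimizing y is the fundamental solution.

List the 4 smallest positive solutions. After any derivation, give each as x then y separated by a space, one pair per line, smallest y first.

1850887 89466
6851565373537 331182912684
25362946559057703751 1225964295417811950
93887896135702420679780737 4538242753705644230486616

d=428: √d = [20; 1,2,4,1,5,10,5,1,4,2,1,40] (ℓ=12, even), read p_11/q_11
a_0=20:  p_0=20·1+0=20,  q_0=20·0+1=1
…
a_2=2:  p_2=2·21+20=62,  q_2=2·1+1=3
…
a_4=1:  p_4=1·269+62=331,  q_4=1·13+3=16
a_5=5:  p_5=5·331+269=1924,  q_5=5·16+13=93
a_6=10:  p_6=10·1924+331=19571,  q_6=10·93+16=946
a_7=5:  p_7=5·19571+1924=99779,  q_7=5·946+93=4823
…
a_9=4:  p_9=4·119350+99779=577179,  q_9=4·5769+4823=27899
a_10=2:  p_10=2·577179+119350=1273708,  q_10=2·27899+5769=61567
a_11=1:  p_11=1·1273708+577179=1850887,  q_11=1·61567+27899=89466
(x₁, y₁) = (1850887, 89466);  1850887² − 428·89466² = 1 ✓
(x_2, y_2) = (1850887·1850887 + 428·89466·89466, 1850887·89466 + 89466·1850887) = (6851565373537, 331182912684)
(x_3, y_3) = (1850887·6851565373537 + 428·89466·331182912684, 1850887·331182912684 + 89466·6851565373537) = (25362946559057703751, 1225964295417811950)
(x_4, y_4) = (1850887·25362946559057703751 + 428·89466·1225964295417811950, 1850887·1225964295417811950 + 89466·25362946559057703751) = (93887896135702420679780737, 4538242753705644230486616)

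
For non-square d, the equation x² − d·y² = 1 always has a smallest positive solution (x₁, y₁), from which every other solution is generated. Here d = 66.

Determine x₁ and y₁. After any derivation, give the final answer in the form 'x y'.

√66 = [8; 8,16, …], period ℓ=2 (even) → k=1
step 0: (8, 1)  from 8·(1,0) + (0,1)
step 1: (65, 8)  from 8·(8,1) + (1,0)
(x₁, y₁) = (65, 8);  65² − 66·8² = 1 ✓

65 8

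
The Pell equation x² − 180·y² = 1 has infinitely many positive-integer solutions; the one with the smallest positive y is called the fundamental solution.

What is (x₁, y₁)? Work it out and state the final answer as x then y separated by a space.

161 12

√180 = [13; 2,2,2,26, …], period ℓ=4 (even) → k=3
step 0: (13, 1)  from 13·(1,0) + (0,1)
…
step 2: (67, 5)  from 2·(27,2) + (13,1)
step 3: (161, 12)  from 2·(67,5) + (27,2)
fundamental: x₁=161, y₁=12  (since 25921 − 180·144 = 1)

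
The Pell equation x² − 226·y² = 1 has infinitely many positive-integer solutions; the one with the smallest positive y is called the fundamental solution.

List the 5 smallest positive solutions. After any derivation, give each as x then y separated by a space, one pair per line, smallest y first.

√226 → a₀=15, period (30); ℓ=1 odd so k=1
k=0  a_k=15  p_k/q_k = 15/1
k=1  a_k=30  p_k/q_k = 451/30
(x₁, y₁) = (451, 30);  451² − 226·30² = 1 ✓
n=2: (451,30)∘(451,30) = (451·451+226·30·30, 451·30+30·451) = (406801,27060)
n=3: (406801,27060)∘(451,30) = (451·406801+226·30·27060, 451·27060+30·406801) = (366934051,24408090)
n=4: (366934051,24408090)∘(451,30) = (451·366934051+226·30·24408090, 451·24408090+30·366934051) = (330974107201,22016070120)
n=5: (330974107201,22016070120)∘(451,30) = (451·330974107201+226·30·22016070120, 451·22016070120+30·330974107201) = (298538277761251,19858470840150)

451 30
406801 27060
366934051 24408090
330974107201 22016070120
298538277761251 19858470840150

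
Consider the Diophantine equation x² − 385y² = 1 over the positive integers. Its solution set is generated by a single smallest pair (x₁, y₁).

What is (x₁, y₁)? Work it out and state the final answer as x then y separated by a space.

√385 → a₀=19, period (1,1,1,1,1,…,1,1,38); ℓ=16 even so k=15
a_0=19:  p_0=19·1+0=19,  q_0=19·0+1=1
…
a_5=1:  p_5=1·98+59=157,  q_5=1·5+3=8
…
a_7=1:  p_7=1·569+157=726,  q_7=1·29+8=37
a_8=2:  p_8=2·726+569=2021,  q_8=2·37+29=103
a_9=1:  p_9=1·2021+726=2747,  q_9=1·103+37=140
…
a_14=1:  p_14=1·36280+23271=59551,  q_14=1·1849+1186=3035
a_15=1:  p_15=1·59551+36280=95831,  q_15=1·3035+1849=4884
fundamental: x₁=95831, y₁=4884  (since 9183580561 − 385·23853456 = 1)

95831 4884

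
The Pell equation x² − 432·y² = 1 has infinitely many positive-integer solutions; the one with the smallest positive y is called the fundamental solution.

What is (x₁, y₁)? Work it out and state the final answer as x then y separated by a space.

√432 → a₀=20, period (1,3,1,1,1,3,1,40); ℓ=8 even so k=7
k=0  a_k=20  p_k/q_k = 20/1
k=1  a_k=1  p_k/q_k = 21/1
…
k=3  a_k=1  p_k/q_k = 104/5
…
k=5  a_k=1  p_k/q_k = 291/14
k=6  a_k=3  p_k/q_k = 1060/51
k=7  a_k=1  p_k/q_k = 1351/65
(x₁, y₁) = (1351, 65);  1351² − 432·65² = 1 ✓

1351 65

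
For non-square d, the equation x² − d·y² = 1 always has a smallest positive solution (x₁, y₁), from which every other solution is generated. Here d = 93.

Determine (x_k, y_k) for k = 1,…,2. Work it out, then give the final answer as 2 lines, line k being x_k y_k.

12151 1260
295293601 30620520

[9; 1,1,1,4,6,4,1,1,1,18] for √93; ℓ=10 ⇒ convergent index 9
i=0: a=9 ⇒ p=9, q=1
…
i=8: a=1 ⇒ p=7821, q=811
i=9: a=1 ⇒ p=12151, q=1260
→ (12151, 1260).  Check: 12151²=147646801, 93·1260²=147646800, difference 1.
(x_2, y_2) = (12151·12151 + 93·1260·1260, 12151·1260 + 1260·12151) = (295293601, 30620520)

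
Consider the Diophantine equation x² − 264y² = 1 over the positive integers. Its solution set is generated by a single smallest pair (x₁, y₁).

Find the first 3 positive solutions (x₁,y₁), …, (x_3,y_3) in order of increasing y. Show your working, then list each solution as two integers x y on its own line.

√264 → a₀=16, period (4,32); ℓ=2 even so k=1
i=0: a=16 ⇒ p=16, q=1
i=1: a=4 ⇒ p=65, q=4
fundamental: x₁=65, y₁=4  (since 4225 − 264·16 = 1)
(x_2, y_2) = (65·65 + 264·4·4, 65·4 + 4·65) = (8449, 520)
(x_3, y_3) = (65·8449 + 264·4·520, 65·520 + 4·8449) = (1098305, 67596)

65 4
8449 520
1098305 67596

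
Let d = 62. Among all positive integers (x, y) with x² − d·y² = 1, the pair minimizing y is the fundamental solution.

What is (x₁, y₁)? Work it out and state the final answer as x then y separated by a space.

63 8

d=62: √d = [7; 1,6,1,14] (ℓ=4, even), read p_3/q_3
step 0: (7, 1)  from 7·(1,0) + (0,1)
step 1: (8, 1)  from 1·(7,1) + (1,0)
step 2: (55, 7)  from 6·(8,1) + (7,1)
step 3: (63, 8)  from 1·(55,7) + (8,1)
fundamental: x₁=63, y₁=8  (since 3969 − 62·64 = 1)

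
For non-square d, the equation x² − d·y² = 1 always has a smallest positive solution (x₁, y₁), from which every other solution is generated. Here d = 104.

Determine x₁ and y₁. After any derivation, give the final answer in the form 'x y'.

51 5

√104 = [10; 5,20, …], period ℓ=2 (even) → k=1
step 0: (10, 1)  from 10·(1,0) + (0,1)
step 1: (51, 5)  from 5·(10,1) + (1,0)
fundamental: x₁=51, y₁=5  (since 2601 − 104·25 = 1)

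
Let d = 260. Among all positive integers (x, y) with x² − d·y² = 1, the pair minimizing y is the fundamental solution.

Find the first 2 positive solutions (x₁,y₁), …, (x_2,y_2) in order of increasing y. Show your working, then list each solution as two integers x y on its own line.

129 8
33281 2064

d=260: √d = [16; 8,32] (ℓ=2, even), read p_1/q_1
a_0=16:  p_0=16·1+0=16,  q_0=16·0+1=1
a_1=8:  p_1=8·16+1=129,  q_1=8·1+0=8
→ (129, 8).  Check: 129²=16641, 260·8²=16640, difference 1.
n=2: (129,8)∘(129,8) = (129·129+260·8·8, 129·8+8·129) = (33281,2064)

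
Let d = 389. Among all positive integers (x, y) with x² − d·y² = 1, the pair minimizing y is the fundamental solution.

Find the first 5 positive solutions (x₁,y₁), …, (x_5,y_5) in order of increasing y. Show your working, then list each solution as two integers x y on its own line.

d=389: √d = [19; 1,2,1,1,1,1,2,1,38] (ℓ=9, odd), read p_17/q_17
a_0=19:  p_0=19·1+0=19,  q_0=19·0+1=1
a_1=1:  p_1=1·19+1=20,  q_1=1·1+0=1
a_2=2:  p_2=2·20+19=59,  q_2=2·1+1=3
a_3=1:  p_3=1·59+20=79,  q_3=1·3+1=4
a_4=1:  p_4=1·79+59=138,  q_4=1·4+3=7
…
a_6=1:  p_6=1·217+138=355,  q_6=1·11+7=18
…
a_8=1:  p_8=1·927+355=1282,  q_8=1·47+18=65
a_9=38:  p_9=38·1282+927=49643,  q_9=38·65+47=2517
…
a_12=1:  p_12=1·151493+50925=202418,  q_12=1·7681+2582=10263
a_13=1:  p_13=1·202418+151493=353911,  q_13=1·10263+7681=17944
a_14=1:  p_14=1·353911+202418=556329,  q_14=1·17944+10263=28207
a_15=1:  p_15=1·556329+353911=910240,  q_15=1·28207+17944=46151
a_16=2:  p_16=2·910240+556329=2376809,  q_16=2·46151+28207=120509
a_17=1:  p_17=1·2376809+910240=3287049,  q_17=1·120509+46151=166660
→ (3287049, 166660).  Check: 3287049²=10804691128401, 389·166660²=10804691128400, difference 1.
n=2: (3287049,166660)∘(3287049,166660) = (3287049·3287049+389·166660·166660, 3287049·166660+166660·3287049) = (21609382256801,1095639172680)
n=3: (21609382256801,1095639172680)∘(3287049,166660) = (3287049·21609382256801+389·166660·1095639172680, 3287049·1095639172680+166660·21609382256801) = (142062196675667653449,7202839293837075980)
n=4: (142062196675667653449,7202839293837075980)∘(3287049,166660) = (3287049·142062196675667653449+389·166660·7202839293837075980, 3287049·7202839293837075980+166660·142062196675667653449) = (933930803041091759821507201,47352171395934637886793360)
n=5: (933930803041091759821507201,47352171395934637886793360)∘(3287049,166660) = (3287049·933930803041091759821507201+389·166660·47352171395934637886793360, 3287049·47352171395934637886793360+166660·933930803041091759821507201) = (6139752624410693193862375179426249,311297815269663908222998617313300)

3287049 166660
21609382256801 1095639172680
142062196675667653449 7202839293837075980
933930803041091759821507201 47352171395934637886793360
6139752624410693193862375179426249 311297815269663908222998617313300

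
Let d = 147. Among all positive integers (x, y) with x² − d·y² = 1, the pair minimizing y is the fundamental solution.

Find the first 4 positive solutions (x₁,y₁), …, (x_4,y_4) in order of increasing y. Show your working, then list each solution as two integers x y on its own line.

97 8
18817 1552
3650401 301080
708158977 58407968

√147 = [12; 8,24, …], period ℓ=2 (even) → k=1
a_0=12:  p_0=12·1+0=12,  q_0=12·0+1=1
a_1=8:  p_1=8·12+1=97,  q_1=8·1+0=8
(x₁, y₁) = (97, 8);  97² − 147·8² = 1 ✓
(97+8√147)^2 = 18817 + 1552√147
(97+8√147)^3 = 3650401 + 301080√147
(97+8√147)^4 = 708158977 + 58407968√147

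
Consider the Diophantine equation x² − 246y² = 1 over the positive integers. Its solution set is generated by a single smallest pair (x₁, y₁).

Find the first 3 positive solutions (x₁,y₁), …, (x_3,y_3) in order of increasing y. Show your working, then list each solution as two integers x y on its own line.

88805 5662
15772656049 1005627820
2801381440774085 178609557104538

[15; 1,2,5,1,14,1,5,2,1,30] for √246; ℓ=10 ⇒ convergent index 9
k=0  a_k=15  p_k/q_k = 15/1
k=1  a_k=1  p_k/q_k = 16/1
k=2  a_k=2  p_k/q_k = 47/3
…
k=5  a_k=14  p_k/q_k = 4423/282
…
k=7  a_k=5  p_k/q_k = 28028/1787
k=8  a_k=2  p_k/q_k = 60777/3875
k=9  a_k=1  p_k/q_k = 88805/5662
(x₁, y₁) = (88805, 5662);  88805² − 246·5662² = 1 ✓
(x_2, y_2) = (88805·88805 + 246·5662·5662, 88805·5662 + 5662·88805) = (15772656049, 1005627820)
(x_3, y_3) = (88805·15772656049 + 246·5662·1005627820, 88805·1005627820 + 5662·15772656049) = (2801381440774085, 178609557104538)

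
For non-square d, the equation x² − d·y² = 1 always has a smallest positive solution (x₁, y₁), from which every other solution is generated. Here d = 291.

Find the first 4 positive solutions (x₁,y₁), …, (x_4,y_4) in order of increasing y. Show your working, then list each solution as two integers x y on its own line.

√291 = [17; 17,34, …], period ℓ=2 (even) → k=1
a_0=17:  p_0=17·1+0=17,  q_0=17·0+1=1
a_1=17:  p_1=17·17+1=290,  q_1=17·1+0=17
fundamental: x₁=290, y₁=17  (since 84100 − 291·289 = 1)
k=2:  x_2 = 290·290+291·17·17 = 168199,  y_2 = 290·17+17·290 = 9860
k=3:  x_3 = 290·168199+291·17·9860 = 97555130,  y_3 = 290·9860+17·168199 = 5718783
k=4:  x_4 = 290·97555130+291·17·5718783 = 56581807201,  y_4 = 290·5718783+17·97555130 = 3316884280

290 17
168199 9860
97555130 5718783
56581807201 3316884280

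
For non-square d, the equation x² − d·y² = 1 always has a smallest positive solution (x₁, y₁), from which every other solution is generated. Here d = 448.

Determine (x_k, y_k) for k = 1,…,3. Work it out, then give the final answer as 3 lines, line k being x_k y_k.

√448 = [21; 6,42, …], period ℓ=2 (even) → k=1
k=0  a_k=21  p_k/q_k = 21/1
k=1  a_k=6  p_k/q_k = 127/6
(x₁, y₁) = (127, 6);  127² − 448·6² = 1 ✓
n=2: (127,6)∘(127,6) = (127·127+448·6·6, 127·6+6·127) = (32257,1524)
n=3: (32257,1524)∘(127,6) = (127·32257+448·6·1524, 127·1524+6·32257) = (8193151,387090)

127 6
32257 1524
8193151 387090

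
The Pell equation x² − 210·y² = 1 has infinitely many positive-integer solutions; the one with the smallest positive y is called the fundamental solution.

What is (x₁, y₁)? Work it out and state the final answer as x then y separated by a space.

29 2

d=210: √d = [14; 2,28] (ℓ=2, even), read p_1/q_1
k=0  a_k=14  p_k/q_k = 14/1
k=1  a_k=2  p_k/q_k = 29/2
(x₁, y₁) = (29, 2);  29² − 210·2² = 1 ✓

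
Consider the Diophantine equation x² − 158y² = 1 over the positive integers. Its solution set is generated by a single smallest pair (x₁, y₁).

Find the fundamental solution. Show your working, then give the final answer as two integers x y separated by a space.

√158 = [12; 1,1,3,12,3,1,1,24, …], period ℓ=8 (even) → k=7
a_0=12:  p_0=12·1+0=12,  q_0=12·0+1=1
a_1=1:  p_1=1·12+1=13,  q_1=1·1+0=1
a_2=1:  p_2=1·13+12=25,  q_2=1·1+1=2
…
a_5=3:  p_5=3·1081+88=3331,  q_5=3·86+7=265
a_6=1:  p_6=1·3331+1081=4412,  q_6=1·265+86=351
a_7=1:  p_7=1·4412+3331=7743,  q_7=1·351+265=616
→ (7743, 616).  Check: 7743²=59954049, 158·616²=59954048, difference 1.

7743 616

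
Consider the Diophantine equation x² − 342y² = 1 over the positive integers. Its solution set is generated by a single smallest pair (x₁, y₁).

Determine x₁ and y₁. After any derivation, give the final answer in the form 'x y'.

d=342: √d = [18; 2,36] (ℓ=2, even), read p_1/q_1
k=0  a_k=18  p_k/q_k = 18/1
k=1  a_k=2  p_k/q_k = 37/2
→ (37, 2).  Check: 37²=1369, 342·2²=1368, difference 1.

37 2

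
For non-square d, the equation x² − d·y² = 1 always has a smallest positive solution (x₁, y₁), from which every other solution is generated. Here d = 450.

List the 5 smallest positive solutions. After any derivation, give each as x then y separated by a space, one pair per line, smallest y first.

19601 924
768398401 36222648
30122754096401 1420000245972
1180872205318713601 55666849606371696
46292552162781456490001 2182251836848982980620

[21; 4,1,2,4,2,1,4,42] for √450; ℓ=8 ⇒ convergent index 7
k=0  a_k=21  p_k/q_k = 21/1
k=1  a_k=4  p_k/q_k = 85/4
…
k=6  a_k=1  p_k/q_k = 4179/197
k=7  a_k=4  p_k/q_k = 19601/924
→ (19601, 924).  Check: 19601²=384199201, 450·924²=384199200, difference 1.
(19601+924√450)^2 = 768398401 + 36222648√450
(19601+924√450)^3 = 30122754096401 + 1420000245972√450
(19601+924√450)^4 = 1180872205318713601 + 55666849606371696√450
(19601+924√450)^5 = 46292552162781456490001 + 2182251836848982980620√450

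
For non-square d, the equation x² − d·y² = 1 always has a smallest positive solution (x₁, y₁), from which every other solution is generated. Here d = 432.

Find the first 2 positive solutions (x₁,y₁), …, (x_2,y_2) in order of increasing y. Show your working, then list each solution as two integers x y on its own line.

1351 65
3650401 175630

√432 = [20; 1,3,1,1,1,3,1,40, …], period ℓ=8 (even) → k=7
step 0: (20, 1)  from 20·(1,0) + (0,1)
…
step 3: (104, 5)  from 1·(83,4) + (21,1)
step 4: (187, 9)  from 1·(104,5) + (83,4)
step 5: (291, 14)  from 1·(187,9) + (104,5)
step 6: (1060, 51)  from 3·(291,14) + (187,9)
step 7: (1351, 65)  from 1·(1060,51) + (291,14)
(x₁, y₁) = (1351, 65);  1351² − 432·65² = 1 ✓
(1351+65√432)^2 = 3650401 + 175630√432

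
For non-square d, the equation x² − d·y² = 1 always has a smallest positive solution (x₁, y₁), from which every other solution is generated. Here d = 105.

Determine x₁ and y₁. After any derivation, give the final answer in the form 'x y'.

41 4

√105 = [10; 4,20, …], period ℓ=2 (even) → k=1
i=0: a=10 ⇒ p=10, q=1
i=1: a=4 ⇒ p=41, q=4
fundamental: x₁=41, y₁=4  (since 1681 − 105·16 = 1)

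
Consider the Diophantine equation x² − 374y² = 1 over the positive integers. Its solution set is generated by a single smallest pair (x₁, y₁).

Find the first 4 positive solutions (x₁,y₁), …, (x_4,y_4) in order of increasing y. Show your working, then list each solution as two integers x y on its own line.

3365 174
22646449 1171020
152410598405 7880964426
1025723304619201 53038889415960

√374 → a₀=19, period (2,1,18,1,2,38); ℓ=6 even so k=5
k=0  a_k=19  p_k/q_k = 19/1
k=1  a_k=2  p_k/q_k = 39/2
…
k=4  a_k=1  p_k/q_k = 1141/59
k=5  a_k=2  p_k/q_k = 3365/174
→ (3365, 174).  Check: 3365²=11323225, 374·174²=11323224, difference 1.
(3365+174√374)^2 = 22646449 + 1171020√374
(3365+174√374)^3 = 152410598405 + 7880964426√374
(3365+174√374)^4 = 1025723304619201 + 53038889415960√374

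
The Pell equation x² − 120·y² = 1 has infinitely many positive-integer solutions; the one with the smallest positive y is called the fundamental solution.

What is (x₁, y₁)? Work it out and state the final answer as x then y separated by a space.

11 1

[10; 1,20] for √120; ℓ=2 ⇒ convergent index 1
i=0: a=10 ⇒ p=10, q=1
i=1: a=1 ⇒ p=11, q=1
fundamental: x₁=11, y₁=1  (since 121 − 120·1 = 1)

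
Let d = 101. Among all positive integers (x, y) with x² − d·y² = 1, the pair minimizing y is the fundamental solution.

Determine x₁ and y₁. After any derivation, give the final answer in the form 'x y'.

√101 → a₀=10, period (20); ℓ=1 odd so k=1
a_0=10:  p_0=10·1+0=10,  q_0=10·0+1=1
a_1=20:  p_1=20·10+1=201,  q_1=20·1+0=20
fundamental: x₁=201, y₁=20  (since 40401 − 101·400 = 1)

201 20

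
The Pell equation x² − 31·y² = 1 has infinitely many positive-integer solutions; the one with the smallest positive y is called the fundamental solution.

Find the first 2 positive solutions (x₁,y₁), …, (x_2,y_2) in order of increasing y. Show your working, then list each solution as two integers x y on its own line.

√31 → a₀=5, period (1,1,3,5,3,1,1,10); ℓ=8 even so k=7
k=0  a_k=5  p_k/q_k = 5/1
k=1  a_k=1  p_k/q_k = 6/1
k=2  a_k=1  p_k/q_k = 11/2
k=3  a_k=3  p_k/q_k = 39/7
k=4  a_k=5  p_k/q_k = 206/37
k=5  a_k=3  p_k/q_k = 657/118
k=6  a_k=1  p_k/q_k = 863/155
k=7  a_k=1  p_k/q_k = 1520/273
fundamental: x₁=1520, y₁=273  (since 2310400 − 31·74529 = 1)
k=2:  x_2 = 1520·1520+31·273·273 = 4620799,  y_2 = 1520·273+273·1520 = 829920

1520 273
4620799 829920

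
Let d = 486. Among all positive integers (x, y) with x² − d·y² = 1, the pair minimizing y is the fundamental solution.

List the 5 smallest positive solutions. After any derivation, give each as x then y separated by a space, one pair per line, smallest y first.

485 22
470449 21340
456335045 20699778
442644523201 20078763320
429364731169925 19476379720622

√486 → a₀=22, period (22,44); ℓ=2 even so k=1
k=0  a_k=22  p_k/q_k = 22/1
k=1  a_k=22  p_k/q_k = 485/22
fundamental: x₁=485, y₁=22  (since 235225 − 486·484 = 1)
n=2: (485,22)∘(485,22) = (485·485+486·22·22, 485·22+22·485) = (470449,21340)
n=3: (470449,21340)∘(485,22) = (485·470449+486·22·21340, 485·21340+22·470449) = (456335045,20699778)
n=4: (456335045,20699778)∘(485,22) = (485·456335045+486·22·20699778, 485·20699778+22·456335045) = (442644523201,20078763320)
n=5: (442644523201,20078763320)∘(485,22) = (485·442644523201+486·22·20078763320, 485·20078763320+22·442644523201) = (429364731169925,19476379720622)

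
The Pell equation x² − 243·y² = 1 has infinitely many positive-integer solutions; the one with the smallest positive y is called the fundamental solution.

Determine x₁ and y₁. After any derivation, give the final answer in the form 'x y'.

70226 4505

[15; 1,1,2,3,15,3,2,1,1,30] for √243; ℓ=10 ⇒ convergent index 9
a_0=15:  p_0=15·1+0=15,  q_0=15·0+1=1
a_1=1:  p_1=1·15+1=16,  q_1=1·1+0=1
a_2=1:  p_2=1·16+15=31,  q_2=1·1+1=2
a_3=2:  p_3=2·31+16=78,  q_3=2·2+1=5
a_4=3:  p_4=3·78+31=265,  q_4=3·5+2=17
a_5=15:  p_5=15·265+78=4053,  q_5=15·17+5=260
a_6=3:  p_6=3·4053+265=12424,  q_6=3·260+17=797
a_7=2:  p_7=2·12424+4053=28901,  q_7=2·797+260=1854
a_8=1:  p_8=1·28901+12424=41325,  q_8=1·1854+797=2651
a_9=1:  p_9=1·41325+28901=70226,  q_9=1·2651+1854=4505
fundamental: x₁=70226, y₁=4505  (since 4931691076 − 243·20295025 = 1)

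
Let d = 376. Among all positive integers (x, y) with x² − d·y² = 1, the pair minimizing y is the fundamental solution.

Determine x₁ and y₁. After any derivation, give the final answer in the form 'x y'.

√376 = [19; 2,1,1,3,1,…,1,2,38, …], period ℓ=16 (even) → k=15
i=0: a=19 ⇒ p=19, q=1
i=1: a=2 ⇒ p=39, q=2
i=2: a=1 ⇒ p=58, q=3
i=3: a=1 ⇒ p=97, q=5
i=4: a=3 ⇒ p=349, q=18
…
i=6: a=2 ⇒ p=1241, q=64
…
i=10: a=2 ⇒ p=70621, q=3642
…
i=12: a=3 ⇒ p=368986, q=19029
i=13: a=1 ⇒ p=468441, q=24158
i=14: a=1 ⇒ p=837427, q=43187
i=15: a=2 ⇒ p=2143295, q=110532
(x₁, y₁) = (2143295, 110532);  2143295² − 376·110532² = 1 ✓

2143295 110532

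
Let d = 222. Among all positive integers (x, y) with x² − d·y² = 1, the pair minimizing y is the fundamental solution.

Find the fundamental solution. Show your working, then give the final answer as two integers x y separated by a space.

149 10

[14; 1,8,1,28] for √222; ℓ=4 ⇒ convergent index 3
k=0  a_k=14  p_k/q_k = 14/1
k=1  a_k=1  p_k/q_k = 15/1
k=2  a_k=8  p_k/q_k = 134/9
k=3  a_k=1  p_k/q_k = 149/10
fundamental: x₁=149, y₁=10  (since 22201 − 222·100 = 1)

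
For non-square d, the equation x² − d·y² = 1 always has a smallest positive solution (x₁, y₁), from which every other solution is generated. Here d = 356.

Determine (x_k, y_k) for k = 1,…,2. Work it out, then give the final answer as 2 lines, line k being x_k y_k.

√356 → a₀=18, period (1,6,1,1,2,…,6,1,36); ℓ=14 even so k=13
i=0: a=18 ⇒ p=18, q=1
i=1: a=1 ⇒ p=19, q=1
…
i=4: a=1 ⇒ p=283, q=15
i=5: a=2 ⇒ p=717, q=38
i=6: a=1 ⇒ p=1000, q=53
i=7: a=8 ⇒ p=8717, q=462
…
i=10: a=1 ⇒ p=37868, q=2007
i=11: a=1 ⇒ p=66019, q=3499
i=12: a=6 ⇒ p=433982, q=23001
i=13: a=1 ⇒ p=500001, q=26500
(x₁, y₁) = (500001, 26500);  500001² − 356·26500² = 1 ✓
k=2:  x_2 = 500001·500001+356·26500·26500 = 500002000001,  y_2 = 500001·26500+26500·500001 = 26500053000

500001 26500
500002000001 26500053000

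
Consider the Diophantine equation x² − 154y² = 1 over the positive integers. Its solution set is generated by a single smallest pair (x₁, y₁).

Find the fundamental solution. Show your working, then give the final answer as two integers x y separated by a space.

[12; 2,2,3,1,2,1,3,2,2,24] for √154; ℓ=10 ⇒ convergent index 9
k=0  a_k=12  p_k/q_k = 12/1
k=1  a_k=2  p_k/q_k = 25/2
…
k=3  a_k=3  p_k/q_k = 211/17
…
k=5  a_k=2  p_k/q_k = 757/61
k=6  a_k=1  p_k/q_k = 1030/83
…
k=8  a_k=2  p_k/q_k = 8724/703
k=9  a_k=2  p_k/q_k = 21295/1716
→ (21295, 1716).  Check: 21295²=453477025, 154·1716²=453477024, difference 1.

21295 1716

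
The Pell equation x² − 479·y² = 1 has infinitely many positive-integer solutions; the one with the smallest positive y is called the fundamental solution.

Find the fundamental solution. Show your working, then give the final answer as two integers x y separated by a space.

2989440 136591

√479 → a₀=21, period (1,7,1,3,2,21,2,3,1,7,1,42); ℓ=12 even so k=11
a_0=21:  p_0=21·1+0=21,  q_0=21·0+1=1
a_1=1:  p_1=1·21+1=22,  q_1=1·1+0=1
a_2=7:  p_2=7·22+21=175,  q_2=7·1+1=8
…
a_5=2:  p_5=2·766+197=1729,  q_5=2·35+9=79
a_6=21:  p_6=21·1729+766=37075,  q_6=21·79+35=1694
a_7=2:  p_7=2·37075+1729=75879,  q_7=2·1694+79=3467
…
a_9=1:  p_9=1·264712+75879=340591,  q_9=1·12095+3467=15562
a_10=7:  p_10=7·340591+264712=2648849,  q_10=7·15562+12095=121029
a_11=1:  p_11=1·2648849+340591=2989440,  q_11=1·121029+15562=136591
fundamental: x₁=2989440, y₁=136591  (since 8936751513600 − 479·18657101281 = 1)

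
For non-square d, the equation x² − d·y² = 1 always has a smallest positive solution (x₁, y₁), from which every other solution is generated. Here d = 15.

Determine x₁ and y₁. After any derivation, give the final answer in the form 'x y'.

4 1

[3; 1,6] for √15; ℓ=2 ⇒ convergent index 1
step 0: (3, 1)  from 3·(1,0) + (0,1)
step 1: (4, 1)  from 1·(3,1) + (1,0)
fundamental: x₁=4, y₁=1  (since 16 − 15·1 = 1)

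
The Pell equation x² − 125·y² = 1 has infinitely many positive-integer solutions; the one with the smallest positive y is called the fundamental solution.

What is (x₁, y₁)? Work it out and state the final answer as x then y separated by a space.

√125 → a₀=11, period (5,1,1,5,22); ℓ=5 odd so k=9
step 0: (11, 1)  from 11·(1,0) + (0,1)
step 1: (56, 5)  from 5·(11,1) + (1,0)
step 2: (67, 6)  from 1·(56,5) + (11,1)
…
step 4: (682, 61)  from 5·(123,11) + (67,6)
…
step 6: (76317, 6826)  from 5·(15127,1353) + (682,61)
step 7: (91444, 8179)  from 1·(76317,6826) + (15127,1353)
step 8: (167761, 15005)  from 1·(91444,8179) + (76317,6826)
step 9: (930249, 83204)  from 5·(167761,15005) + (91444,8179)
(x₁, y₁) = (930249, 83204);  930249² − 125·83204² = 1 ✓

930249 83204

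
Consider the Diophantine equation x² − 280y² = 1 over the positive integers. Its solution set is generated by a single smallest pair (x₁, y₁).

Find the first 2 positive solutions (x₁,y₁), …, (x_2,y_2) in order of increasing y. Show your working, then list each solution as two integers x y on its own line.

251 15
126001 7530

√280 = [16; 1,2,1,2,1,32, …], period ℓ=6 (even) → k=5
a_0=16:  p_0=16·1+0=16,  q_0=16·0+1=1
a_1=1:  p_1=1·16+1=17,  q_1=1·1+0=1
a_2=2:  p_2=2·17+16=50,  q_2=2·1+1=3
…
a_4=2:  p_4=2·67+50=184,  q_4=2·4+3=11
a_5=1:  p_5=1·184+67=251,  q_5=1·11+4=15
fundamental: x₁=251, y₁=15  (since 63001 − 280·225 = 1)
(251+15√280)^2 = 126001 + 7530√280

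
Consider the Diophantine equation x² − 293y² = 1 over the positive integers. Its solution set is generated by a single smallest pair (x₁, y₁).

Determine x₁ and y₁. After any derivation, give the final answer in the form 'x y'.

12320649 719780

[17; 8,1,1,8,34] for √293; ℓ=5 ⇒ convergent index 9
step 0: (17, 1)  from 17·(1,0) + (0,1)
…
step 3: (291, 17)  from 1·(154,9) + (137,8)
…
step 5: (84679, 4947)  from 34·(2482,145) + (291,17)
…
step 7: (764593, 44668)  from 1·(679914,39721) + (84679,4947)
step 8: (1444507, 84389)  from 1·(764593,44668) + (679914,39721)
step 9: (12320649, 719780)  from 8·(1444507,84389) + (764593,44668)
(x₁, y₁) = (12320649, 719780);  12320649² − 293·719780² = 1 ✓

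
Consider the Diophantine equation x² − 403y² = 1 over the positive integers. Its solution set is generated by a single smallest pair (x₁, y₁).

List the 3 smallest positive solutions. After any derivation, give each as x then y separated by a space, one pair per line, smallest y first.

669878 33369
897473069767 44706317964
1202394930058086974 59895557730143415

√403 → a₀=20, period (13,2,1,3,1,3,1,2,13,40); ℓ=10 even so k=9
step 0: (20, 1)  from 20·(1,0) + (0,1)
step 1: (261, 13)  from 13·(20,1) + (1,0)
step 2: (542, 27)  from 2·(261,13) + (20,1)
step 3: (803, 40)  from 1·(542,27) + (261,13)
step 4: (2951, 147)  from 3·(803,40) + (542,27)
…
step 6: (14213, 708)  from 3·(3754,187) + (2951,147)
…
step 8: (50147, 2498)  from 2·(17967,895) + (14213,708)
step 9: (669878, 33369)  from 13·(50147,2498) + (17967,895)
(x₁, y₁) = (669878, 33369);  669878² − 403·33369² = 1 ✓
(x_2, y_2) = (669878·669878 + 403·33369·33369, 669878·33369 + 33369·669878) = (897473069767, 44706317964)
(x_3, y_3) = (669878·897473069767 + 403·33369·44706317964, 669878·44706317964 + 33369·897473069767) = (1202394930058086974, 59895557730143415)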